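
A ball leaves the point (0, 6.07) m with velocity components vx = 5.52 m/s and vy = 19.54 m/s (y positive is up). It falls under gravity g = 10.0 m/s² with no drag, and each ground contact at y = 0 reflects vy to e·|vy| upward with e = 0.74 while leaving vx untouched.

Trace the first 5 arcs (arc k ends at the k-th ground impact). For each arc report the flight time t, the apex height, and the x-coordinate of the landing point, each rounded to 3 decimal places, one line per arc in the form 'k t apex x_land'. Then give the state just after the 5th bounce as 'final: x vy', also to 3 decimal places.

1 4.197 25.161 23.169
2 3.320 13.778 41.495
3 2.457 7.545 55.057
4 1.818 4.132 65.092
5 1.345 2.262 72.518
final: 72.518 4.978

Arc 1: start y=6.070, vy=19.540 → t=4.197, apex=25.161, x_land=23.169, impact vy=-22.432
  bounce: vy ← 0.74·22.432 = 16.600
Arc 2: start y=0.000, vy=16.600 → t=3.320, apex=13.778, x_land=41.495, impact vy=-16.600
  bounce: vy ← 0.74·16.600 = 12.284
Arc 3: start y=0.000, vy=12.284 → t=2.457, apex=7.545, x_land=55.057, impact vy=-12.284
  bounce: vy ← 0.74·12.284 = 9.090
Arc 4: start y=0.000, vy=9.090 → t=1.818, apex=4.132, x_land=65.092, impact vy=-9.090
  bounce: vy ← 0.74·9.090 = 6.727
Arc 5: start y=0.000, vy=6.727 → t=1.345, apex=2.262, x_land=72.518, impact vy=-6.727
  bounce: vy ← 0.74·6.727 = 4.978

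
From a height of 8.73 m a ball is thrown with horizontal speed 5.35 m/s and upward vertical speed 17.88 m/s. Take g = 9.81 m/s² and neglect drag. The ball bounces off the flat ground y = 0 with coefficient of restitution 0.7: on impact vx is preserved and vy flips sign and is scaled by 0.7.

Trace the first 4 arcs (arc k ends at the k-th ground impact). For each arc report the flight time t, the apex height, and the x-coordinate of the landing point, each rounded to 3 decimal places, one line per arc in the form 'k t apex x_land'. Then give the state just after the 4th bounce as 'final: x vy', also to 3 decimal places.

1 4.081 25.024 21.835
2 3.162 12.262 38.753
3 2.214 6.008 50.595
4 1.549 2.944 58.885
final: 58.885 5.320

Arc 1: start y=8.730, vy=17.880 → t=4.081, apex=25.024, x_land=21.835, impact vy=-22.158
  bounce: vy ← 0.7·22.158 = 15.511
Arc 2: start y=0.000, vy=15.511 → t=3.162, apex=12.262, x_land=38.753, impact vy=-15.511
  bounce: vy ← 0.7·15.511 = 10.857
Arc 3: start y=0.000, vy=10.857 → t=2.214, apex=6.008, x_land=50.595, impact vy=-10.857
  bounce: vy ← 0.7·10.857 = 7.600
Arc 4: start y=0.000, vy=7.600 → t=1.549, apex=2.944, x_land=58.885, impact vy=-7.600
  bounce: vy ← 0.7·7.600 = 5.320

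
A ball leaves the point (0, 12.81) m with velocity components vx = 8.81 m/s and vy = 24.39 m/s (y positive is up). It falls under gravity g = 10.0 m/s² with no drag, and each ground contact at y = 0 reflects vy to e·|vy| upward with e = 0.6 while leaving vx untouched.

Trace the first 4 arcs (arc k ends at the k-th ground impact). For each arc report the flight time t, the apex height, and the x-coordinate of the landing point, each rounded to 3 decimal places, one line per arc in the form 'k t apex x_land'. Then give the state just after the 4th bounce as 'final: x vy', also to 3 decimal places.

Arc 1: start y=12.810, vy=24.390 → t=5.356, apex=42.554, x_land=47.189, impact vy=-29.173
  bounce: vy ← 0.6·29.173 = 17.504
Arc 2: start y=0.000, vy=17.504 → t=3.501, apex=15.319, x_land=78.031, impact vy=-17.504
  bounce: vy ← 0.6·17.504 = 10.502
Arc 3: start y=0.000, vy=10.502 → t=2.100, apex=5.515, x_land=96.536, impact vy=-10.502
  bounce: vy ← 0.6·10.502 = 6.301
Arc 4: start y=0.000, vy=6.301 → t=1.260, apex=1.985, x_land=107.639, impact vy=-6.301
  bounce: vy ← 0.6·6.301 = 3.781

1 5.356 42.554 47.189
2 3.501 15.319 78.031
3 2.100 5.515 96.536
4 1.260 1.985 107.639
final: 107.639 3.781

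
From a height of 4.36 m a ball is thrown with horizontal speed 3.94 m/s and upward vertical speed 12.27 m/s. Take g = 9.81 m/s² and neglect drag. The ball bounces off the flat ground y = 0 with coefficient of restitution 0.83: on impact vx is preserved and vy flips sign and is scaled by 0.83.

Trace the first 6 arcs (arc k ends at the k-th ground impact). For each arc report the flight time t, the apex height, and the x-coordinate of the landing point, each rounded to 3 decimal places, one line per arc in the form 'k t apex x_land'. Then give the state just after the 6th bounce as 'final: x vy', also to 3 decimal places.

Arc 1: start y=4.360, vy=12.270 → t=2.817, apex=12.033, x_land=11.099, impact vy=-15.365
  bounce: vy ← 0.83·15.365 = 12.753
Arc 2: start y=0.000, vy=12.753 → t=2.600, apex=8.290, x_land=21.343, impact vy=-12.753
  bounce: vy ← 0.83·12.753 = 10.585
Arc 3: start y=0.000, vy=10.585 → t=2.158, apex=5.711, x_land=29.846, impact vy=-10.585
  bounce: vy ← 0.83·10.585 = 8.786
Arc 4: start y=0.000, vy=8.786 → t=1.791, apex=3.934, x_land=36.903, impact vy=-8.786
  bounce: vy ← 0.83·8.786 = 7.292
Arc 5: start y=0.000, vy=7.292 → t=1.487, apex=2.710, x_land=42.761, impact vy=-7.292
  bounce: vy ← 0.83·7.292 = 6.053
Arc 6: start y=0.000, vy=6.053 → t=1.234, apex=1.867, x_land=47.623, impact vy=-6.053
  bounce: vy ← 0.83·6.053 = 5.024

1 2.817 12.033 11.099
2 2.600 8.290 21.343
3 2.158 5.711 29.846
4 1.791 3.934 36.903
5 1.487 2.710 42.761
6 1.234 1.867 47.623
final: 47.623 5.024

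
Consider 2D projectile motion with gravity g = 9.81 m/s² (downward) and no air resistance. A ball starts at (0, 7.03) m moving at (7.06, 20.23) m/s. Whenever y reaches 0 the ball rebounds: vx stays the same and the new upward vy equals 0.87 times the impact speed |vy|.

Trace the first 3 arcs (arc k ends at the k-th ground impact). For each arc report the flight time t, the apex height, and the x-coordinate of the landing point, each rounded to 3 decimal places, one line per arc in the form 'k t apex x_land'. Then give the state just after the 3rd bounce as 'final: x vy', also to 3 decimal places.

1 4.447 27.889 31.394
2 4.149 21.109 60.686
3 3.610 15.978 86.170
final: 86.170 15.404

Arc 1: start y=7.030, vy=20.230 → t=4.447, apex=27.889, x_land=31.394, impact vy=-23.392
  bounce: vy ← 0.87·23.392 = 20.351
Arc 2: start y=0.000, vy=20.351 → t=4.149, apex=21.109, x_land=60.686, impact vy=-20.351
  bounce: vy ← 0.87·20.351 = 17.705
Arc 3: start y=0.000, vy=17.705 → t=3.610, apex=15.978, x_land=86.170, impact vy=-17.705
  bounce: vy ← 0.87·17.705 = 15.404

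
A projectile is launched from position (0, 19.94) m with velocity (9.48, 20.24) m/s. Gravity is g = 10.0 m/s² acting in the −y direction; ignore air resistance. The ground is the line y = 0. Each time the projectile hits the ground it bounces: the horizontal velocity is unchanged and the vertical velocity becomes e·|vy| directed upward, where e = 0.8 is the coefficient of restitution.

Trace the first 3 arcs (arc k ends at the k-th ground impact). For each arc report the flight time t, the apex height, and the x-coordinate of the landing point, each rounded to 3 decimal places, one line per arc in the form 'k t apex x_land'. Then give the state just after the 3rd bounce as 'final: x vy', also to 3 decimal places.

Arc 1: start y=19.940, vy=20.240 → t=4.867, apex=40.423, x_land=46.142, impact vy=-28.433
  bounce: vy ← 0.8·28.433 = 22.747
Arc 2: start y=0.000, vy=22.747 → t=4.549, apex=25.871, x_land=89.270, impact vy=-22.747
  bounce: vy ← 0.8·22.747 = 18.197
Arc 3: start y=0.000, vy=18.197 → t=3.639, apex=16.557, x_land=123.772, impact vy=-18.197
  bounce: vy ← 0.8·18.197 = 14.558

1 4.867 40.423 46.142
2 4.549 25.871 89.270
3 3.639 16.557 123.772
final: 123.772 14.558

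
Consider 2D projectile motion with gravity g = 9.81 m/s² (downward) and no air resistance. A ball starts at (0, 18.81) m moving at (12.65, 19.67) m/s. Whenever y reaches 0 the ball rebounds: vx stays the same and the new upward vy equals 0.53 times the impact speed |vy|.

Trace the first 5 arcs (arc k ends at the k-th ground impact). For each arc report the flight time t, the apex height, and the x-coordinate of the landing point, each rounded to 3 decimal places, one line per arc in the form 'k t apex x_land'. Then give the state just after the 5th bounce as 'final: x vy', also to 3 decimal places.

1 4.808 38.530 60.819
2 2.971 10.823 98.401
3 1.575 3.040 118.319
4 0.835 0.854 128.876
5 0.442 0.240 134.471
final: 134.471 1.150

Arc 1: start y=18.810, vy=19.670 → t=4.808, apex=38.530, x_land=60.819, impact vy=-27.495
  bounce: vy ← 0.53·27.495 = 14.572
Arc 2: start y=0.000, vy=14.572 → t=2.971, apex=10.823, x_land=98.401, impact vy=-14.572
  bounce: vy ← 0.53·14.572 = 7.723
Arc 3: start y=0.000, vy=7.723 → t=1.575, apex=3.040, x_land=118.319, impact vy=-7.723
  bounce: vy ← 0.53·7.723 = 4.093
Arc 4: start y=0.000, vy=4.093 → t=0.835, apex=0.854, x_land=128.876, impact vy=-4.093
  bounce: vy ← 0.53·4.093 = 2.169
Arc 5: start y=0.000, vy=2.169 → t=0.442, apex=0.240, x_land=134.471, impact vy=-2.169
  bounce: vy ← 0.53·2.169 = 1.150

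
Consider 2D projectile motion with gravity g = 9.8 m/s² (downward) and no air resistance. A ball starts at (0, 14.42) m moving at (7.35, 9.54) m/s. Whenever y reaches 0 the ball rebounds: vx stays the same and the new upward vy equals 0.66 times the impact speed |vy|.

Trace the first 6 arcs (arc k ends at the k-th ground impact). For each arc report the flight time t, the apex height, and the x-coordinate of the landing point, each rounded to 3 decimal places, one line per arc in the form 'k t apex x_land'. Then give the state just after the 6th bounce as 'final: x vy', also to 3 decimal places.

1 2.946 19.063 21.652
2 2.604 8.304 40.789
3 1.718 3.617 53.419
4 1.134 1.576 61.755
5 0.749 0.686 67.257
6 0.494 0.299 70.888
final: 70.888 1.598

Arc 1: start y=14.420, vy=9.540 → t=2.946, apex=19.063, x_land=21.652, impact vy=-19.330
  bounce: vy ← 0.66·19.330 = 12.758
Arc 2: start y=0.000, vy=12.758 → t=2.604, apex=8.304, x_land=40.789, impact vy=-12.758
  bounce: vy ← 0.66·12.758 = 8.420
Arc 3: start y=0.000, vy=8.420 → t=1.718, apex=3.617, x_land=53.419, impact vy=-8.420
  bounce: vy ← 0.66·8.420 = 5.557
Arc 4: start y=0.000, vy=5.557 → t=1.134, apex=1.576, x_land=61.755, impact vy=-5.557
  bounce: vy ← 0.66·5.557 = 3.668
Arc 5: start y=0.000, vy=3.668 → t=0.749, apex=0.686, x_land=67.257, impact vy=-3.668
  bounce: vy ← 0.66·3.668 = 2.421
Arc 6: start y=0.000, vy=2.421 → t=0.494, apex=0.299, x_land=70.888, impact vy=-2.421
  bounce: vy ← 0.66·2.421 = 1.598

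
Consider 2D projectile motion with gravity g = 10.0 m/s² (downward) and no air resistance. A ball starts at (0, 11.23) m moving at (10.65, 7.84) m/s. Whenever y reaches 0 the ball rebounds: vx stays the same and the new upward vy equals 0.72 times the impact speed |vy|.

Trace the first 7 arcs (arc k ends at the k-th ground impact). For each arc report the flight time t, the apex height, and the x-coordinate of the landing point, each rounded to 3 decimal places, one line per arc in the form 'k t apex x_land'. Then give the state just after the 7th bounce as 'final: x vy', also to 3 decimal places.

1 2.475 14.303 26.362
2 2.436 7.415 52.301
3 1.754 3.844 70.977
4 1.263 1.993 84.423
5 0.909 1.033 94.105
6 0.655 0.536 101.075
7 0.471 0.278 106.094
final: 106.094 1.697

Arc 1: start y=11.230, vy=7.840 → t=2.475, apex=14.303, x_land=26.362, impact vy=-16.913
  bounce: vy ← 0.72·16.913 = 12.178
Arc 2: start y=0.000, vy=12.178 → t=2.436, apex=7.415, x_land=52.301, impact vy=-12.178
  bounce: vy ← 0.72·12.178 = 8.768
Arc 3: start y=0.000, vy=8.768 → t=1.754, apex=3.844, x_land=70.977, impact vy=-8.768
  bounce: vy ← 0.72·8.768 = 6.313
Arc 4: start y=0.000, vy=6.313 → t=1.263, apex=1.993, x_land=84.423, impact vy=-6.313
  bounce: vy ← 0.72·6.313 = 4.545
Arc 5: start y=0.000, vy=4.545 → t=0.909, apex=1.033, x_land=94.105, impact vy=-4.545
  bounce: vy ← 0.72·4.545 = 3.273
Arc 6: start y=0.000, vy=3.273 → t=0.655, apex=0.536, x_land=101.075, impact vy=-3.273
  bounce: vy ← 0.72·3.273 = 2.356
Arc 7: start y=0.000, vy=2.356 → t=0.471, apex=0.278, x_land=106.094, impact vy=-2.356
  bounce: vy ← 0.72·2.356 = 1.697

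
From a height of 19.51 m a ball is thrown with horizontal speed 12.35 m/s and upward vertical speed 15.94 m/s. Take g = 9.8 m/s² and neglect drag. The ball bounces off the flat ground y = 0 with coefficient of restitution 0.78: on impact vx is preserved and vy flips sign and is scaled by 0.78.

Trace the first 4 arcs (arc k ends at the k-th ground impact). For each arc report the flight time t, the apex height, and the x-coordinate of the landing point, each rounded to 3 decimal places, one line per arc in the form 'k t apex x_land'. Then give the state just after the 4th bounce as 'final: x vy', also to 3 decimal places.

Arc 1: start y=19.510, vy=15.940 → t=4.201, apex=32.473, x_land=51.881, impact vy=-25.229
  bounce: vy ← 0.78·25.229 = 19.678
Arc 2: start y=0.000, vy=19.678 → t=4.016, apex=19.757, x_land=101.478, impact vy=-19.678
  bounce: vy ← 0.78·19.678 = 15.349
Arc 3: start y=0.000, vy=15.349 → t=3.132, apex=12.020, x_land=140.164, impact vy=-15.349
  bounce: vy ← 0.78·15.349 = 11.972
Arc 4: start y=0.000, vy=11.972 → t=2.443, apex=7.313, x_land=170.339, impact vy=-11.972
  bounce: vy ← 0.78·11.972 = 9.338

1 4.201 32.473 51.881
2 4.016 19.757 101.478
3 3.132 12.020 140.164
4 2.443 7.313 170.339
final: 170.339 9.338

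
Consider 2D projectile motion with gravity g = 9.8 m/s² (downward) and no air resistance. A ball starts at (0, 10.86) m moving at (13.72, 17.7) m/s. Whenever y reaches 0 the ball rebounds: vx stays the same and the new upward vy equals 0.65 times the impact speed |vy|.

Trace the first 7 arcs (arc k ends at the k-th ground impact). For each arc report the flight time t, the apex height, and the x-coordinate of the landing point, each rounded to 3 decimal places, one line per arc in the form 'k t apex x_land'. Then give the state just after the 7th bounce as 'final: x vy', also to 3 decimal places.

1 4.147 26.844 56.893
2 3.043 11.342 98.640
3 1.978 4.792 125.775
4 1.286 2.025 143.414
5 0.836 0.855 154.878
6 0.543 0.361 162.330
7 0.353 0.153 167.174
final: 167.174 1.124

Arc 1: start y=10.860, vy=17.700 → t=4.147, apex=26.844, x_land=56.893, impact vy=-22.938
  bounce: vy ← 0.65·22.938 = 14.910
Arc 2: start y=0.000, vy=14.910 → t=3.043, apex=11.342, x_land=98.640, impact vy=-14.910
  bounce: vy ← 0.65·14.910 = 9.691
Arc 3: start y=0.000, vy=9.691 → t=1.978, apex=4.792, x_land=125.775, impact vy=-9.691
  bounce: vy ← 0.65·9.691 = 6.299
Arc 4: start y=0.000, vy=6.299 → t=1.286, apex=2.025, x_land=143.414, impact vy=-6.299
  bounce: vy ← 0.65·6.299 = 4.095
Arc 5: start y=0.000, vy=4.095 → t=0.836, apex=0.855, x_land=154.878, impact vy=-4.095
  bounce: vy ← 0.65·4.095 = 2.661
Arc 6: start y=0.000, vy=2.661 → t=0.543, apex=0.361, x_land=162.330, impact vy=-2.661
  bounce: vy ← 0.65·2.661 = 1.730
Arc 7: start y=0.000, vy=1.730 → t=0.353, apex=0.153, x_land=167.174, impact vy=-1.730
  bounce: vy ← 0.65·1.730 = 1.124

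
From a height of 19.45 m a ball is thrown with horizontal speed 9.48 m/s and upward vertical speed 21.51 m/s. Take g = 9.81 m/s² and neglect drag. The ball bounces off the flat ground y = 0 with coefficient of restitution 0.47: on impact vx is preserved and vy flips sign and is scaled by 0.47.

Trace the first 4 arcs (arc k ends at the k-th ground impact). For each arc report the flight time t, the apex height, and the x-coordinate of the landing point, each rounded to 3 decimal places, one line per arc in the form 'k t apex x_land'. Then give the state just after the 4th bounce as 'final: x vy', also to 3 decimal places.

Arc 1: start y=19.450, vy=21.510 → t=5.155, apex=43.032, x_land=48.866, impact vy=-29.057
  bounce: vy ← 0.47·29.057 = 13.657
Arc 2: start y=0.000, vy=13.657 → t=2.784, apex=9.506, x_land=75.260, impact vy=-13.657
  bounce: vy ← 0.47·13.657 = 6.419
Arc 3: start y=0.000, vy=6.419 → t=1.309, apex=2.100, x_land=87.665, impact vy=-6.419
  bounce: vy ← 0.47·6.419 = 3.017
Arc 4: start y=0.000, vy=3.017 → t=0.615, apex=0.464, x_land=93.496, impact vy=-3.017
  bounce: vy ← 0.47·3.017 = 1.418

1 5.155 43.032 48.866
2 2.784 9.506 75.260
3 1.309 2.100 87.665
4 0.615 0.464 93.496
final: 93.496 1.418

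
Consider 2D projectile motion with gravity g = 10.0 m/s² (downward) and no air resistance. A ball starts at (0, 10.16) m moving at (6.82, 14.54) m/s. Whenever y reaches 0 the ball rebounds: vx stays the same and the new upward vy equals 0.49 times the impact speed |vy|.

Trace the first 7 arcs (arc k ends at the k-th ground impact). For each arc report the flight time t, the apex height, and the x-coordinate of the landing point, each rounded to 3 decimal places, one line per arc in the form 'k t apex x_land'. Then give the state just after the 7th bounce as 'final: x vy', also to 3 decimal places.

Arc 1: start y=10.160, vy=14.540 → t=3.490, apex=20.731, x_land=23.803, impact vy=-20.362
  bounce: vy ← 0.49·20.362 = 9.977
Arc 2: start y=0.000, vy=9.977 → t=1.995, apex=4.977, x_land=37.412, impact vy=-9.977
  bounce: vy ← 0.49·9.977 = 4.889
Arc 3: start y=0.000, vy=4.889 → t=0.978, apex=1.195, x_land=44.081, impact vy=-4.889
  bounce: vy ← 0.49·4.889 = 2.396
Arc 4: start y=0.000, vy=2.396 → t=0.479, apex=0.287, x_land=47.348, impact vy=-2.396
  bounce: vy ← 0.49·2.396 = 1.174
Arc 5: start y=0.000, vy=1.174 → t=0.235, apex=0.069, x_land=48.949, impact vy=-1.174
  bounce: vy ← 0.49·1.174 = 0.575
Arc 6: start y=0.000, vy=0.575 → t=0.115, apex=0.017, x_land=49.734, impact vy=-0.575
  bounce: vy ← 0.49·0.575 = 0.282
Arc 7: start y=0.000, vy=0.282 → t=0.056, apex=0.004, x_land=50.118, impact vy=-0.282
  bounce: vy ← 0.49·0.282 = 0.138

1 3.490 20.731 23.803
2 1.995 4.977 37.412
3 0.978 1.195 44.081
4 0.479 0.287 47.348
5 0.235 0.069 48.949
6 0.115 0.017 49.734
7 0.056 0.004 50.118
final: 50.118 0.138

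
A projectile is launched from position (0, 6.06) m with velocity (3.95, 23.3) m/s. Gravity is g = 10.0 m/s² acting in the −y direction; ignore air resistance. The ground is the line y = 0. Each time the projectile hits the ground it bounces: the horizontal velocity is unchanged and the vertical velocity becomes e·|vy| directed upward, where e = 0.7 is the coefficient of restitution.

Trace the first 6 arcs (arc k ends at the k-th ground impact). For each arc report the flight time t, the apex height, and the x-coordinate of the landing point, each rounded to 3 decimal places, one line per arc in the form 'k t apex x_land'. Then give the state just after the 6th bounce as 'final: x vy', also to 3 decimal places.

1 4.907 33.205 19.383
2 3.608 16.270 33.633
3 2.525 7.972 43.609
4 1.768 3.906 50.592
5 1.237 1.914 55.480
6 0.866 0.938 58.901
final: 58.901 3.032

Arc 1: start y=6.060, vy=23.300 → t=4.907, apex=33.205, x_land=19.383, impact vy=-25.770
  bounce: vy ← 0.7·25.770 = 18.039
Arc 2: start y=0.000, vy=18.039 → t=3.608, apex=16.270, x_land=33.633, impact vy=-18.039
  bounce: vy ← 0.7·18.039 = 12.627
Arc 3: start y=0.000, vy=12.627 → t=2.525, apex=7.972, x_land=43.609, impact vy=-12.627
  bounce: vy ← 0.7·12.627 = 8.839
Arc 4: start y=0.000, vy=8.839 → t=1.768, apex=3.906, x_land=50.592, impact vy=-8.839
  bounce: vy ← 0.7·8.839 = 6.187
Arc 5: start y=0.000, vy=6.187 → t=1.237, apex=1.914, x_land=55.480, impact vy=-6.187
  bounce: vy ← 0.7·6.187 = 4.331
Arc 6: start y=0.000, vy=4.331 → t=0.866, apex=0.938, x_land=58.901, impact vy=-4.331
  bounce: vy ← 0.7·4.331 = 3.032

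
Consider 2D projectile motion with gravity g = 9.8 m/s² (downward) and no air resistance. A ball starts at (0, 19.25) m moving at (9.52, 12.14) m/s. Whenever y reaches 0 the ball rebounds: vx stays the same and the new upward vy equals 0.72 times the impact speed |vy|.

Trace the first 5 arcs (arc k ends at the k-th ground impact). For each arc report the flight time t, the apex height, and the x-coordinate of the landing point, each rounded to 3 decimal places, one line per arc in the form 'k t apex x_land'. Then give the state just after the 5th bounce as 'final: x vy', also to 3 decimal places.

Arc 1: start y=19.250, vy=12.140 → t=3.576, apex=26.769, x_land=34.045, impact vy=-22.906
  bounce: vy ← 0.72·22.906 = 16.492
Arc 2: start y=0.000, vy=16.492 → t=3.366, apex=13.877, x_land=66.087, impact vy=-16.492
  bounce: vy ← 0.72·16.492 = 11.874
Arc 3: start y=0.000, vy=11.874 → t=2.423, apex=7.194, x_land=89.157, impact vy=-11.874
  bounce: vy ← 0.72·11.874 = 8.550
Arc 4: start y=0.000, vy=8.550 → t=1.745, apex=3.729, x_land=105.768, impact vy=-8.550
  bounce: vy ← 0.72·8.550 = 6.156
Arc 5: start y=0.000, vy=6.156 → t=1.256, apex=1.933, x_land=117.727, impact vy=-6.156
  bounce: vy ← 0.72·6.156 = 4.432

1 3.576 26.769 34.045
2 3.366 13.877 66.087
3 2.423 7.194 89.157
4 1.745 3.729 105.768
5 1.256 1.933 117.727
final: 117.727 4.432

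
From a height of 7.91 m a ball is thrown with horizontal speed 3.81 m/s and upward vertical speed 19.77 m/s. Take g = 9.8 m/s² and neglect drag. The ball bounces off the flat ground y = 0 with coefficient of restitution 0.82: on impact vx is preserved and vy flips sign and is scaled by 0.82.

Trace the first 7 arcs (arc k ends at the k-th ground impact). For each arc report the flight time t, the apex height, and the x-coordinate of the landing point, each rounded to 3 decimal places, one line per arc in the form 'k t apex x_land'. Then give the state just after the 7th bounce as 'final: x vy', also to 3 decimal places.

1 4.401 27.851 16.770
2 3.910 18.727 31.666
3 3.206 12.592 43.882
4 2.629 8.467 53.898
5 2.156 5.693 62.112
6 1.768 3.828 68.847
7 1.450 2.574 74.370
final: 74.370 5.824

Arc 1: start y=7.910, vy=19.770 → t=4.401, apex=27.851, x_land=16.770, impact vy=-23.364
  bounce: vy ← 0.82·23.364 = 19.159
Arc 2: start y=0.000, vy=19.159 → t=3.910, apex=18.727, x_land=31.666, impact vy=-19.159
  bounce: vy ← 0.82·19.159 = 15.710
Arc 3: start y=0.000, vy=15.710 → t=3.206, apex=12.592, x_land=43.882, impact vy=-15.710
  bounce: vy ← 0.82·15.710 = 12.882
Arc 4: start y=0.000, vy=12.882 → t=2.629, apex=8.467, x_land=53.898, impact vy=-12.882
  bounce: vy ← 0.82·12.882 = 10.563
Arc 5: start y=0.000, vy=10.563 → t=2.156, apex=5.693, x_land=62.112, impact vy=-10.563
  bounce: vy ← 0.82·10.563 = 8.662
Arc 6: start y=0.000, vy=8.662 → t=1.768, apex=3.828, x_land=68.847, impact vy=-8.662
  bounce: vy ← 0.82·8.662 = 7.103
Arc 7: start y=0.000, vy=7.103 → t=1.450, apex=2.574, x_land=74.370, impact vy=-7.103
  bounce: vy ← 0.82·7.103 = 5.824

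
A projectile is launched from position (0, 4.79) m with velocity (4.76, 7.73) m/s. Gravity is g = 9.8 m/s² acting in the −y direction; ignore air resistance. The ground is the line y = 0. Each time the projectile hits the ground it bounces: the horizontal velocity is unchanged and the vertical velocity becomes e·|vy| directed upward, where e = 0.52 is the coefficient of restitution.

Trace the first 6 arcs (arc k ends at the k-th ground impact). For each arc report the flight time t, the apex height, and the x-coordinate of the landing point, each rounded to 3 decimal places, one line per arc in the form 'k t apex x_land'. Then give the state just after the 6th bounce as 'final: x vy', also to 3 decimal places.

Arc 1: start y=4.790, vy=7.730 → t=2.054, apex=7.839, x_land=9.775, impact vy=-12.395
  bounce: vy ← 0.52·12.395 = 6.445
Arc 2: start y=0.000, vy=6.445 → t=1.315, apex=2.120, x_land=16.036, impact vy=-6.445
  bounce: vy ← 0.52·6.445 = 3.352
Arc 3: start y=0.000, vy=3.352 → t=0.684, apex=0.573, x_land=19.292, impact vy=-3.352
  bounce: vy ← 0.52·3.352 = 1.743
Arc 4: start y=0.000, vy=1.743 → t=0.356, apex=0.155, x_land=20.985, impact vy=-1.743
  bounce: vy ← 0.52·1.743 = 0.906
Arc 5: start y=0.000, vy=0.906 → t=0.185, apex=0.042, x_land=21.866, impact vy=-0.906
  bounce: vy ← 0.52·0.906 = 0.471
Arc 6: start y=0.000, vy=0.471 → t=0.096, apex=0.011, x_land=22.323, impact vy=-0.471
  bounce: vy ← 0.52·0.471 = 0.245

1 2.054 7.839 9.775
2 1.315 2.120 16.036
3 0.684 0.573 19.292
4 0.356 0.155 20.985
5 0.185 0.042 21.866
6 0.096 0.011 22.323
final: 22.323 0.245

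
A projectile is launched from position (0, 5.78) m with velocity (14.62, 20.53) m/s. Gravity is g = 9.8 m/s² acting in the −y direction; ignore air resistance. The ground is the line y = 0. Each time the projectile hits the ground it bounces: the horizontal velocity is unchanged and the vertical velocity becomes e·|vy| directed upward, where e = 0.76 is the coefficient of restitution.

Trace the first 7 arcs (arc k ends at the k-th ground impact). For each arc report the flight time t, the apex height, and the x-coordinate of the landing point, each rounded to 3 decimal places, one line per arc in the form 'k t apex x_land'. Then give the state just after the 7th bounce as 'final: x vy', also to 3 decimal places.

Arc 1: start y=5.780, vy=20.530 → t=4.455, apex=27.284, x_land=65.126, impact vy=-23.125
  bounce: vy ← 0.76·23.125 = 17.575
Arc 2: start y=0.000, vy=17.575 → t=3.587, apex=15.759, x_land=117.564, impact vy=-17.575
  bounce: vy ← 0.76·17.575 = 13.357
Arc 3: start y=0.000, vy=13.357 → t=2.726, apex=9.103, x_land=157.418, impact vy=-13.357
  bounce: vy ← 0.76·13.357 = 10.151
Arc 4: start y=0.000, vy=10.151 → t=2.072, apex=5.258, x_land=187.706, impact vy=-10.151
  bounce: vy ← 0.76·10.151 = 7.715
Arc 5: start y=0.000, vy=7.715 → t=1.574, apex=3.037, x_land=210.725, impact vy=-7.715
  bounce: vy ← 0.76·7.715 = 5.863
Arc 6: start y=0.000, vy=5.863 → t=1.197, apex=1.754, x_land=228.219, impact vy=-5.863
  bounce: vy ← 0.76·5.863 = 4.456
Arc 7: start y=0.000, vy=4.456 → t=0.909, apex=1.013, x_land=241.515, impact vy=-4.456
  bounce: vy ← 0.76·4.456 = 3.387

1 4.455 27.284 65.126
2 3.587 15.759 117.564
3 2.726 9.103 157.418
4 2.072 5.258 187.706
5 1.574 3.037 210.725
6 1.197 1.754 228.219
7 0.909 1.013 241.515
final: 241.515 3.387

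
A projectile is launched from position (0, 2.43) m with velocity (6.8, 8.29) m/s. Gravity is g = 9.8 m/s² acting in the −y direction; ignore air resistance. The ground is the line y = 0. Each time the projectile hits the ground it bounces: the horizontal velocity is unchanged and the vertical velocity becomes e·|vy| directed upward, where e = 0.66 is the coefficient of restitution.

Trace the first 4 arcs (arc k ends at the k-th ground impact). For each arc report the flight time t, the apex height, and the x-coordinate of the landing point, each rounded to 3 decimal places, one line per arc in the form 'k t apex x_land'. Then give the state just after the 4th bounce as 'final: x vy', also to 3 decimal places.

Arc 1: start y=2.430, vy=8.290 → t=1.947, apex=5.936, x_land=13.237, impact vy=-10.787
  bounce: vy ← 0.66·10.787 = 7.119
Arc 2: start y=0.000, vy=7.119 → t=1.453, apex=2.586, x_land=23.117, impact vy=-7.119
  bounce: vy ← 0.66·7.119 = 4.699
Arc 3: start y=0.000, vy=4.699 → t=0.959, apex=1.126, x_land=29.637, impact vy=-4.699
  bounce: vy ← 0.66·4.699 = 3.101
Arc 4: start y=0.000, vy=3.101 → t=0.633, apex=0.491, x_land=33.941, impact vy=-3.101
  bounce: vy ← 0.66·3.101 = 2.047

1 1.947 5.936 13.237
2 1.453 2.586 23.117
3 0.959 1.126 29.637
4 0.633 0.491 33.941
final: 33.941 2.047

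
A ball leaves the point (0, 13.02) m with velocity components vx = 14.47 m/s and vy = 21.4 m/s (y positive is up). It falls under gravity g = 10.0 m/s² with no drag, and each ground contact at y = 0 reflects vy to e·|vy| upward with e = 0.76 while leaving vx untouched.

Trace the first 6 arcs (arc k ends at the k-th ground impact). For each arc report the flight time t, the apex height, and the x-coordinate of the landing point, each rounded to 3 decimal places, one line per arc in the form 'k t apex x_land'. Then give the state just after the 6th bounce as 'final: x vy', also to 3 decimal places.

Arc 1: start y=13.020, vy=21.400 → t=4.820, apex=35.918, x_land=69.749, impact vy=-26.802
  bounce: vy ← 0.76·26.802 = 20.370
Arc 2: start y=0.000, vy=20.370 → t=4.074, apex=20.746, x_land=128.699, impact vy=-20.370
  bounce: vy ← 0.76·20.370 = 15.481
Arc 3: start y=0.000, vy=15.481 → t=3.096, apex=11.983, x_land=173.500, impact vy=-15.481
  bounce: vy ← 0.76·15.481 = 11.766
Arc 4: start y=0.000, vy=11.766 → t=2.353, apex=6.921, x_land=207.550, impact vy=-11.766
  bounce: vy ← 0.76·11.766 = 8.942
Arc 5: start y=0.000, vy=8.942 → t=1.788, apex=3.998, x_land=233.428, impact vy=-8.942
  bounce: vy ← 0.76·8.942 = 6.796
Arc 6: start y=0.000, vy=6.796 → t=1.359, apex=2.309, x_land=253.095, impact vy=-6.796
  bounce: vy ← 0.76·6.796 = 5.165

1 4.820 35.918 69.749
2 4.074 20.746 128.699
3 3.096 11.983 173.500
4 2.353 6.921 207.550
5 1.788 3.998 233.428
6 1.359 2.309 253.095
final: 253.095 5.165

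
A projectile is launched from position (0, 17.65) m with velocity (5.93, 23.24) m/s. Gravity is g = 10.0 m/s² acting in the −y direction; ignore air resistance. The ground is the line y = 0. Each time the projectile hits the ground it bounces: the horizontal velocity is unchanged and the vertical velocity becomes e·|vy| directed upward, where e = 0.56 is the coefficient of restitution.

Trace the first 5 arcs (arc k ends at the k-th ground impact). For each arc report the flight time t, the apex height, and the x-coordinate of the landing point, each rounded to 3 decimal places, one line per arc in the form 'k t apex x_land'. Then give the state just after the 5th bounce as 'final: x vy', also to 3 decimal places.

Arc 1: start y=17.650, vy=23.240 → t=5.312, apex=44.655, x_land=31.503, impact vy=-29.885
  bounce: vy ← 0.56·29.885 = 16.735
Arc 2: start y=0.000, vy=16.735 → t=3.347, apex=14.004, x_land=51.351, impact vy=-16.735
  bounce: vy ← 0.56·16.735 = 9.372
Arc 3: start y=0.000, vy=9.372 → t=1.874, apex=4.392, x_land=62.466, impact vy=-9.372
  bounce: vy ← 0.56·9.372 = 5.248
Arc 4: start y=0.000, vy=5.248 → t=1.050, apex=1.377, x_land=68.691, impact vy=-5.248
  bounce: vy ← 0.56·5.248 = 2.939
Arc 5: start y=0.000, vy=2.939 → t=0.588, apex=0.432, x_land=72.176, impact vy=-2.939
  bounce: vy ← 0.56·2.939 = 1.646

1 5.312 44.655 31.503
2 3.347 14.004 51.351
3 1.874 4.392 62.466
4 1.050 1.377 68.691
5 0.588 0.432 72.176
final: 72.176 1.646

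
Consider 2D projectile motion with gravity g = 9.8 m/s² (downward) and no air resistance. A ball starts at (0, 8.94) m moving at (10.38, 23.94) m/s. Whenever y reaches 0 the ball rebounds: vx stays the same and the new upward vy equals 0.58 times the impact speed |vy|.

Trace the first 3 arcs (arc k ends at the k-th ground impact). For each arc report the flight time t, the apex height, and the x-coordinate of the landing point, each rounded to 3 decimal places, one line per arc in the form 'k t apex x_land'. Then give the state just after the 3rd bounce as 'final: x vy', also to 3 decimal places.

1 5.234 38.181 54.332
2 3.238 12.844 87.943
3 1.878 4.321 107.437
final: 107.437 5.337

Arc 1: start y=8.940, vy=23.940 → t=5.234, apex=38.181, x_land=54.332, impact vy=-27.356
  bounce: vy ← 0.58·27.356 = 15.866
Arc 2: start y=0.000, vy=15.866 → t=3.238, apex=12.844, x_land=87.943, impact vy=-15.866
  bounce: vy ← 0.58·15.866 = 9.203
Arc 3: start y=0.000, vy=9.203 → t=1.878, apex=4.321, x_land=107.437, impact vy=-9.203
  bounce: vy ← 0.58·9.203 = 5.337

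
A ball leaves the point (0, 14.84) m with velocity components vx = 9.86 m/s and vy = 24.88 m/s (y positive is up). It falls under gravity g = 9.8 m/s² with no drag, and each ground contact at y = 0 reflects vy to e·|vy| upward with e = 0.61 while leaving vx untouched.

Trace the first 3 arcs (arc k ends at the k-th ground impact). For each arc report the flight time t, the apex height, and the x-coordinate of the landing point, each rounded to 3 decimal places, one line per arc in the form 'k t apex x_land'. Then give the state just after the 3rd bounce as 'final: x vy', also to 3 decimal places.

Arc 1: start y=14.840, vy=24.880 → t=5.617, apex=46.422, x_land=55.381, impact vy=-30.164
  bounce: vy ← 0.61·30.164 = 18.400
Arc 2: start y=0.000, vy=18.400 → t=3.755, apex=17.274, x_land=92.407, impact vy=-18.400
  bounce: vy ← 0.61·18.400 = 11.224
Arc 3: start y=0.000, vy=11.224 → t=2.291, apex=6.428, x_land=114.992, impact vy=-11.224
  bounce: vy ← 0.61·11.224 = 6.847

1 5.617 46.422 55.381
2 3.755 17.274 92.407
3 2.291 6.428 114.992
final: 114.992 6.847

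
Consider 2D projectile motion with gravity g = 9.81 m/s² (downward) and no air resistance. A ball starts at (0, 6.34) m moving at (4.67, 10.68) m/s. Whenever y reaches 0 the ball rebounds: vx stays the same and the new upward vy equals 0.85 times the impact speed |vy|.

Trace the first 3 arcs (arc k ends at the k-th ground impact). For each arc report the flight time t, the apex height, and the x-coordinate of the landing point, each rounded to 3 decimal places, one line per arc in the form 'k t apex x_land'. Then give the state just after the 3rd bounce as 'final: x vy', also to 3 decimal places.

Arc 1: start y=6.340, vy=10.680 → t=2.663, apex=12.154, x_land=12.435, impact vy=-15.442
  bounce: vy ← 0.85·15.442 = 13.126
Arc 2: start y=0.000, vy=13.126 → t=2.676, apex=8.781, x_land=24.932, impact vy=-13.126
  bounce: vy ← 0.85·13.126 = 11.157
Arc 3: start y=0.000, vy=11.157 → t=2.275, apex=6.344, x_land=35.554, impact vy=-11.157
  bounce: vy ← 0.85·11.157 = 9.483

1 2.663 12.154 12.435
2 2.676 8.781 24.932
3 2.275 6.344 35.554
final: 35.554 9.483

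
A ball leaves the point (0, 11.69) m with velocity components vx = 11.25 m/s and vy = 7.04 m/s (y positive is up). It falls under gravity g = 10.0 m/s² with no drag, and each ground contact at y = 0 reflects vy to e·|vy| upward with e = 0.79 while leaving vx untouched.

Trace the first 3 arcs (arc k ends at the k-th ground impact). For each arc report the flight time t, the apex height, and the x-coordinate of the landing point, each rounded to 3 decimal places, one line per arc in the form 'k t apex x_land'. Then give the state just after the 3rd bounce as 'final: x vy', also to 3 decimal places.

1 2.387 14.168 26.858
2 2.660 8.842 56.779
3 2.101 5.518 80.417
final: 80.417 8.299

Arc 1: start y=11.690, vy=7.040 → t=2.387, apex=14.168, x_land=26.858, impact vy=-16.833
  bounce: vy ← 0.79·16.833 = 13.298
Arc 2: start y=0.000, vy=13.298 → t=2.660, apex=8.842, x_land=56.779, impact vy=-13.298
  bounce: vy ← 0.79·13.298 = 10.506
Arc 3: start y=0.000, vy=10.506 → t=2.101, apex=5.518, x_land=80.417, impact vy=-10.506
  bounce: vy ← 0.79·10.506 = 8.299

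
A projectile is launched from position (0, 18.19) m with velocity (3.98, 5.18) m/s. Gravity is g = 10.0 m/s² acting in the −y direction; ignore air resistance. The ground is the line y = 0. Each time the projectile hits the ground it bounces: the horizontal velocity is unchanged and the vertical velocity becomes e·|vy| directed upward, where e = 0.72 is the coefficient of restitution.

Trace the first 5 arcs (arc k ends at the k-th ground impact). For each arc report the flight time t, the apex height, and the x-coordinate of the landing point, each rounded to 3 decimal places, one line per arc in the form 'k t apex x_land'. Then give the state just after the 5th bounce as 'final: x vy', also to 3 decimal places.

Arc 1: start y=18.190, vy=5.180 → t=2.494, apex=19.532, x_land=9.928, impact vy=-19.764
  bounce: vy ← 0.72·19.764 = 14.230
Arc 2: start y=0.000, vy=14.230 → t=2.846, apex=10.125, x_land=21.255, impact vy=-14.230
  bounce: vy ← 0.72·14.230 = 10.246
Arc 3: start y=0.000, vy=10.246 → t=2.049, apex=5.249, x_land=29.411, impact vy=-10.246
  bounce: vy ← 0.72·10.246 = 7.377
Arc 4: start y=0.000, vy=7.377 → t=1.475, apex=2.721, x_land=35.283, impact vy=-7.377
  bounce: vy ← 0.72·7.377 = 5.311
Arc 5: start y=0.000, vy=5.311 → t=1.062, apex=1.411, x_land=39.511, impact vy=-5.311
  bounce: vy ← 0.72·5.311 = 3.824

1 2.494 19.532 9.928
2 2.846 10.125 21.255
3 2.049 5.249 29.411
4 1.475 2.721 35.283
5 1.062 1.411 39.511
final: 39.511 3.824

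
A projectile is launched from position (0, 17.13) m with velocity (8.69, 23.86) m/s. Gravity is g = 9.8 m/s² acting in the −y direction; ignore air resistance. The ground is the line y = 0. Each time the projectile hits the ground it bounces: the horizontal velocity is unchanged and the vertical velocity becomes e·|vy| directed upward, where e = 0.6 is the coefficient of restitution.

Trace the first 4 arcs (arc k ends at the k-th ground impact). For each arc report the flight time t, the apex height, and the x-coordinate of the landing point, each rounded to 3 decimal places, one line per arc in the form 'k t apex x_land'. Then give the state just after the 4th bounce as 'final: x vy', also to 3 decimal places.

1 5.504 46.176 47.834
2 3.684 16.623 79.846
3 2.210 5.984 99.053
4 1.326 2.154 110.577
final: 110.577 3.899

Arc 1: start y=17.130, vy=23.860 → t=5.504, apex=46.176, x_land=47.834, impact vy=-30.084
  bounce: vy ← 0.6·30.084 = 18.050
Arc 2: start y=0.000, vy=18.050 → t=3.684, apex=16.623, x_land=79.846, impact vy=-18.050
  bounce: vy ← 0.6·18.050 = 10.830
Arc 3: start y=0.000, vy=10.830 → t=2.210, apex=5.984, x_land=99.053, impact vy=-10.830
  bounce: vy ← 0.6·10.830 = 6.498
Arc 4: start y=0.000, vy=6.498 → t=1.326, apex=2.154, x_land=110.577, impact vy=-6.498
  bounce: vy ← 0.6·6.498 = 3.899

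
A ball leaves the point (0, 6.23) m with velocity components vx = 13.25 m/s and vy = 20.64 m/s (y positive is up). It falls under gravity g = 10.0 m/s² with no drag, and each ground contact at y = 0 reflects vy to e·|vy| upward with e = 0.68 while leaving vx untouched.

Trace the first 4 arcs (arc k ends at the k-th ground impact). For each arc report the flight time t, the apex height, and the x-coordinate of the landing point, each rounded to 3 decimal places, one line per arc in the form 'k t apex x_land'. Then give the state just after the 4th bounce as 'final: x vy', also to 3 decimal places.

1 4.411 27.530 58.439
2 3.191 12.730 100.723
3 2.170 5.886 129.476
4 1.476 2.722 149.029
final: 149.029 5.017

Arc 1: start y=6.230, vy=20.640 → t=4.411, apex=27.530, x_land=58.439, impact vy=-23.465
  bounce: vy ← 0.68·23.465 = 15.956
Arc 2: start y=0.000, vy=15.956 → t=3.191, apex=12.730, x_land=100.723, impact vy=-15.956
  bounce: vy ← 0.68·15.956 = 10.850
Arc 3: start y=0.000, vy=10.850 → t=2.170, apex=5.886, x_land=129.476, impact vy=-10.850
  bounce: vy ← 0.68·10.850 = 7.378
Arc 4: start y=0.000, vy=7.378 → t=1.476, apex=2.722, x_land=149.029, impact vy=-7.378
  bounce: vy ← 0.68·7.378 = 5.017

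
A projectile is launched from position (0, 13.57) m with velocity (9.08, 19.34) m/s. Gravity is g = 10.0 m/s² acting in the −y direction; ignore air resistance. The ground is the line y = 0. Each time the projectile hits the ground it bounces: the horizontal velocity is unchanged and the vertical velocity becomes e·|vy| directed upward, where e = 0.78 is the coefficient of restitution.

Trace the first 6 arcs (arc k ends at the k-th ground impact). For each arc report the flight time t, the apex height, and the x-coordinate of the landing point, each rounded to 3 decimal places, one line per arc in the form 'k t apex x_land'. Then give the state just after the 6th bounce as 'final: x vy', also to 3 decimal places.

Arc 1: start y=13.570, vy=19.340 → t=4.475, apex=32.272, x_land=40.629, impact vy=-25.405
  bounce: vy ← 0.78·25.405 = 19.816
Arc 2: start y=0.000, vy=19.816 → t=3.963, apex=19.634, x_land=76.615, impact vy=-19.816
  bounce: vy ← 0.78·19.816 = 15.457
Arc 3: start y=0.000, vy=15.457 → t=3.091, apex=11.945, x_land=104.684, impact vy=-15.457
  bounce: vy ← 0.78·15.457 = 12.056
Arc 4: start y=0.000, vy=12.056 → t=2.411, apex=7.268, x_land=126.578, impact vy=-12.056
  bounce: vy ← 0.78·12.056 = 9.404
Arc 5: start y=0.000, vy=9.404 → t=1.881, apex=4.422, x_land=143.656, impact vy=-9.404
  bounce: vy ← 0.78·9.404 = 7.335
Arc 6: start y=0.000, vy=7.335 → t=1.467, apex=2.690, x_land=156.976, impact vy=-7.335
  bounce: vy ← 0.78·7.335 = 5.721

1 4.475 32.272 40.629
2 3.963 19.634 76.615
3 3.091 11.945 104.684
4 2.411 7.268 126.578
5 1.881 4.422 143.656
6 1.467 2.690 156.976
final: 156.976 5.721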